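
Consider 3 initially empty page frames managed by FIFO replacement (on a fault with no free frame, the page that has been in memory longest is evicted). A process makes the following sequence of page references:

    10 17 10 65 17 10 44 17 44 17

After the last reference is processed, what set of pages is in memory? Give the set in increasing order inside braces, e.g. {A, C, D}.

{17, 44, 65}

10 -> miss, frames (10)
17 -> miss, frames (10 17)
10 -> hit
65 -> miss, frames (10 17 65)
17 -> hit
10 -> hit
44 -> miss, evict 10, frames (17 65 44)
17 -> hit
44 -> hit
17 -> hit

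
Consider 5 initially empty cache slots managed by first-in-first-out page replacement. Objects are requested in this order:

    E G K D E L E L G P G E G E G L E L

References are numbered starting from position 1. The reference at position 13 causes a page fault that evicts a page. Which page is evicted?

pos 1: E → fault, frames {E}
pos 2: G → fault, frames {E,G}
pos 3: K → fault, frames {E,G,K}
pos 4: D → fault, frames {E,G,K,D}
pos 5: E → hit
pos 6: L → fault, frames {E,G,K,D,L}
pos 7: E → hit
pos 8: L → hit
pos 9: G → hit
pos 10: P → fault, evict E, frames {G,K,D,L,P}
pos 11: G → hit
pos 12: E → fault, evict G, frames {K,D,L,P,E}
pos 13: G → fault, evict K, frames {D,L,P,E,G}
At position 13, page K is evicted.

K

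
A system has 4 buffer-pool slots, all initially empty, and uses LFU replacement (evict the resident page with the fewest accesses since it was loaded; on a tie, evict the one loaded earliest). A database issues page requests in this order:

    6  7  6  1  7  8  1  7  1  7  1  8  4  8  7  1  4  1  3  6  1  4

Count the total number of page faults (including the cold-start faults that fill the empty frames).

8

6 → miss, frames (6)
7 → miss, frames (6 7)
6 → hit
1 → miss, frames (6 7 1)
7 → hit
8 → miss, frames (6 7 1 8)
1 → hit
7 → hit
1 → hit
7 → hit
1 → hit
8 → hit
4 → miss, evict 6, frames (7 1 8 4)
8 → hit
7 → hit
1 → hit
4 → hit
1 → hit
3 → miss, evict 4, frames (7 1 8 3)
6 → miss, evict 3, frames (7 1 8 6)
1 → hit
4 → miss, evict 6, frames (7 1 8 4)
Page faults: 8.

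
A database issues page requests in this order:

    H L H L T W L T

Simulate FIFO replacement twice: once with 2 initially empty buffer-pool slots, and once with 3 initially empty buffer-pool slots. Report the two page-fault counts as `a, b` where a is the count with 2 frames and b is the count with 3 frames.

2 frames: F F . . F F F F → 6 faults.
3 frames: F F . . F F . . → 4 faults.
4 < 6: adding a frame reduced faults, as is typical.

6, 4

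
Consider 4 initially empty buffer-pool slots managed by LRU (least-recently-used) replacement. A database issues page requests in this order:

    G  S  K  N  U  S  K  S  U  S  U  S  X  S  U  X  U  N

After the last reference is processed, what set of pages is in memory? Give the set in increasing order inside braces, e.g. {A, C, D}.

{N, S, U, X}

G: fault, frames (G)
S: fault, frames (G S)
K: fault, frames (G S K)
N: fault, frames (G S K N)
U: fault, evict G, frames (S K N U)
S: hit
K: hit
S: hit
U: hit
S: hit
U: hit
S: hit
X: fault, evict N, frames (K U S X)
S: hit
U: hit
X: hit
U: hit
N: fault, evict K, frames (S X U N)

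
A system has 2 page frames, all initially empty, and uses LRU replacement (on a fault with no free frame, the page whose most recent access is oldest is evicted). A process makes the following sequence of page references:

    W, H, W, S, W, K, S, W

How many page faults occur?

6

W: miss, frames [W]
H: miss, frames [W, H]
W: hit
S: miss, evict H, frames [W, S]
W: hit
K: miss, evict S, frames [W, K]
S: miss, evict W, frames [K, S]
W: miss, evict K, frames [S, W]
Page faults: 6.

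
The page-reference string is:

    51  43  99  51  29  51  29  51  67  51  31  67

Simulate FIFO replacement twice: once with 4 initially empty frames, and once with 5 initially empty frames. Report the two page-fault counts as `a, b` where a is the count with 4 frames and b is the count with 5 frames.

7, 6

4 frames: F F F . F . . . F F F . → 7 faults.
5 frames: F F F . F . . . F . F . → 6 faults.
6 < 7: adding a frame reduced faults, as is typical.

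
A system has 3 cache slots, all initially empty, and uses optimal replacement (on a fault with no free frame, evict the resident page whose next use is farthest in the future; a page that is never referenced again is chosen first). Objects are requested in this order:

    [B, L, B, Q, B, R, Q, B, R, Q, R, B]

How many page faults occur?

4

B → miss, frames [B]
L → miss, frames [B, L]
B → hit
Q → miss, frames [B, L, Q]
B → hit
R → miss, evict L, frames [B, Q, R]
Q → hit
B → hit
R → hit
Q → hit
R → hit
B → hit
Page faults: 4.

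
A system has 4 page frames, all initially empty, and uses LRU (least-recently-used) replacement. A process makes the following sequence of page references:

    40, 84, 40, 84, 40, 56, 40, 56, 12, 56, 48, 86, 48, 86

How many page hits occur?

8

40 -> miss, frames {40}
84 -> miss, frames {40,84}
40 -> hit
84 -> hit
40 -> hit
56 -> miss, frames {84,40,56}
40 -> hit
56 -> hit
12 -> miss, frames {84,40,56,12}
56 -> hit
48 -> miss, evict 84, frames {40,12,56,48}
86 -> miss, evict 40, frames {12,56,48,86}
48 -> hit
86 -> hit
Hits: 8.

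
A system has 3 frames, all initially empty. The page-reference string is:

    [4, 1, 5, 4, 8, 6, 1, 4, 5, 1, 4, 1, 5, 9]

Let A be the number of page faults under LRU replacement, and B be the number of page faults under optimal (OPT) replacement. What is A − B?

Under LRU: F F F . F F F F F . . . . F → 9 faults.
Under OPT: F F F . F F . . F . . . . F → 7 faults.
A − B = 9 − 7 = 2.

2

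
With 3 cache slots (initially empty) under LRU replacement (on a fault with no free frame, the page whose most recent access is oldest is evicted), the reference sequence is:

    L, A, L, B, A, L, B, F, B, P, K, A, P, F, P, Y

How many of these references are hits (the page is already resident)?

L: miss, frames {L}
A: miss, frames {L,A}
L: hit
B: miss, frames {A,L,B}
A: hit
L: hit
B: hit
F: miss, evict A, frames {L,B,F}
B: hit
P: miss, evict L, frames {F,B,P}
K: miss, evict F, frames {B,P,K}
A: miss, evict B, frames {P,K,A}
P: hit
F: miss, evict K, frames {A,P,F}
P: hit
Y: miss, evict A, frames {F,P,Y}
Hits: 7.

7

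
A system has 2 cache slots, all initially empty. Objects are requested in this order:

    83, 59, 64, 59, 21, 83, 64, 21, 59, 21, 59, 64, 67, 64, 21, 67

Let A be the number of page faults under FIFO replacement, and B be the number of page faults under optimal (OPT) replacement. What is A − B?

Under FIFO: F F F . F F F F F . . F F . F . → 11 faults.
Under OPT: F F F . F F . F F . . F F . F . → 10 faults.
A − B = 11 − 10 = 1.

1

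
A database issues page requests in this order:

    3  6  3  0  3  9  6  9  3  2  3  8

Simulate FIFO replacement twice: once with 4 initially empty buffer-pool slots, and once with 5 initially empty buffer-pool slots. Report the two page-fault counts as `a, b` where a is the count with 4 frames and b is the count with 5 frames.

7, 6

4 frames: F F . F . F . . . F F F → 7 faults.
5 frames: F F . F . F . . . F . F → 6 faults.
6 < 7: adding a frame reduced faults, as is typical.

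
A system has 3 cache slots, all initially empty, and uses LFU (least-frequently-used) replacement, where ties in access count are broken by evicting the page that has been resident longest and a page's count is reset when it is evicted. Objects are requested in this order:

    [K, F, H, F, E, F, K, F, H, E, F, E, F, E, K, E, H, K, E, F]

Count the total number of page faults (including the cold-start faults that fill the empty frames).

10

K → fault, frames {K}
F → fault, frames {K,F}
H → fault, frames {K,F,H}
F → hit
E → fault, evict K, frames {F,H,E}
F → hit
K → fault, evict H, frames {F,E,K}
F → hit
H → fault, evict E, frames {F,K,H}
E → fault, evict K, frames {F,H,E}
F → hit
E → hit
F → hit
E → hit
K → fault, evict H, frames {F,E,K}
E → hit
H → fault, evict K, frames {F,E,H}
K → fault, evict H, frames {F,E,K}
E → hit
F → hit
Page faults: 10.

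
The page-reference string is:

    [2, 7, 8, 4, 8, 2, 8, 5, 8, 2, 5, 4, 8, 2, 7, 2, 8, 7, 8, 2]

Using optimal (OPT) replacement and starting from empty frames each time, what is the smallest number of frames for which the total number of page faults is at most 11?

3

f=1: 20 faults
f=2: 12 faults
f=3: 7 faults
f=4: 6 faults
f=5: 5 faults
Smallest f with faults ≤ 11 is 3.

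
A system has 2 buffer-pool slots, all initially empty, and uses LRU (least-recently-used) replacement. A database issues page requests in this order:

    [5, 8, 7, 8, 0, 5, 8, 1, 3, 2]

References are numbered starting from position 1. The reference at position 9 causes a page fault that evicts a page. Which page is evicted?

8

pos 1: 5: fault, frames {5}
pos 2: 8: fault, frames {5,8}
pos 3: 7: fault, evict 5, frames {8,7}
pos 4: 8: hit
pos 5: 0: fault, evict 7, frames {8,0}
pos 6: 5: fault, evict 8, frames {0,5}
pos 7: 8: fault, evict 0, frames {5,8}
pos 8: 1: fault, evict 5, frames {8,1}
pos 9: 3: fault, evict 8, frames {1,3}
At position 9, page 8 is evicted.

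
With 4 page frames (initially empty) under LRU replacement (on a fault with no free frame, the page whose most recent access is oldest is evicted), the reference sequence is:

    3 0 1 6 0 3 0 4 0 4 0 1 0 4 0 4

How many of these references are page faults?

6

3 → fault, frames {3}
0 → fault, frames {3,0}
1 → fault, frames {3,0,1}
6 → fault, frames {3,0,1,6}
0 → hit
3 → hit
0 → hit
4 → fault, evict 1, frames {6,3,0,4}
0 → hit
4 → hit
0 → hit
1 → fault, evict 6, frames {3,4,0,1}
0 → hit
4 → hit
0 → hit
4 → hit
Page faults: 6.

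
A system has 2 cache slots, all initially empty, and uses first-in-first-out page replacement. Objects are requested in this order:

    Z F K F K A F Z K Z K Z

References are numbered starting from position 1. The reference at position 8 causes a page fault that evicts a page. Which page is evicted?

pos 1: Z -> miss, frames (Z)
pos 2: F -> miss, frames (Z F)
pos 3: K -> miss, evict Z, frames (F K)
pos 4: F -> hit
pos 5: K -> hit
pos 6: A -> miss, evict F, frames (K A)
pos 7: F -> miss, evict K, frames (A F)
pos 8: Z -> miss, evict A, frames (F Z)
At position 8, page A is evicted.

A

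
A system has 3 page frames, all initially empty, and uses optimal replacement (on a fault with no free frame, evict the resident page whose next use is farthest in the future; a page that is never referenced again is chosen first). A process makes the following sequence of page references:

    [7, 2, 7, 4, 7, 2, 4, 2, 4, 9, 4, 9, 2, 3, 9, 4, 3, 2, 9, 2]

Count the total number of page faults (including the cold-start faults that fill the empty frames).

6

7: fault, frames {7}
2: fault, frames {7,2}
7: hit
4: fault, frames {7,2,4}
7: hit
2: hit
4: hit
2: hit
4: hit
9: fault, evict 7, frames {2,4,9}
4: hit
9: hit
2: hit
3: fault, evict 2, frames {4,9,3}
9: hit
4: hit
3: hit
2: fault, evict 3, frames {4,9,2}
9: hit
2: hit
Page faults: 6.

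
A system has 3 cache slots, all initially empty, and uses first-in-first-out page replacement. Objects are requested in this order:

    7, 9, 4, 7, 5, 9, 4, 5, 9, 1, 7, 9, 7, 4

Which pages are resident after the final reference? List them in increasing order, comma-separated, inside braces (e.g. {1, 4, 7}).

{4, 7, 9}

7 → miss, frames {7}
9 → miss, frames {7,9}
4 → miss, frames {7,9,4}
7 → hit
5 → miss, evict 7, frames {9,4,5}
9 → hit
4 → hit
5 → hit
9 → hit
1 → miss, evict 9, frames {4,5,1}
7 → miss, evict 4, frames {5,1,7}
9 → miss, evict 5, frames {1,7,9}
7 → hit
4 → miss, evict 1, frames {7,9,4}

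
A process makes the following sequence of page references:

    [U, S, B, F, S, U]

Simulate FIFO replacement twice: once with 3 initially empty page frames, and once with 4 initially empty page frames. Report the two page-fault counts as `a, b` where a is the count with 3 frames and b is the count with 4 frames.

3 frames: F F F F . F → 5 faults.
4 frames: F F F F . . → 4 faults.
4 < 5: adding a frame reduced faults, as is typical.

5, 4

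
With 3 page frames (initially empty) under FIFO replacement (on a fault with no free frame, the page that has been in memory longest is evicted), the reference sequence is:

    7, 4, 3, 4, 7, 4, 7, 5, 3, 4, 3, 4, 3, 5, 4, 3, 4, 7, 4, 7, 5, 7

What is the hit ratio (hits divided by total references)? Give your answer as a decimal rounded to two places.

7 -> fault, frames {7}
4 -> fault, frames {7,4}
3 -> fault, frames {7,4,3}
4 -> hit
7 -> hit
4 -> hit
7 -> hit
5 -> fault, evict 7, frames {4,3,5}
3 -> hit
4 -> hit
3 -> hit
4 -> hit
3 -> hit
5 -> hit
4 -> hit
3 -> hit
4 -> hit
7 -> fault, evict 4, frames {3,5,7}
4 -> fault, evict 3, frames {5,7,4}
7 -> hit
5 -> hit
7 -> hit
Hits: 16 of 22 references → 16/22 = 0.7273.

0.73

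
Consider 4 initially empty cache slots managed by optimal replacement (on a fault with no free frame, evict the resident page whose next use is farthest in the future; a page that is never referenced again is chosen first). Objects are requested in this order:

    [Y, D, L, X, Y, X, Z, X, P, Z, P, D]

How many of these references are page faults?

Y -> miss, frames [Y]
D -> miss, frames [Y, D]
L -> miss, frames [Y, D, L]
X -> miss, frames [Y, D, L, X]
Y -> hit
X -> hit
Z -> miss, evict L, frames [Y, D, X, Z]
X -> hit
P -> miss, evict X, frames [Y, D, Z, P]
Z -> hit
P -> hit
D -> hit
Page faults: 6.

6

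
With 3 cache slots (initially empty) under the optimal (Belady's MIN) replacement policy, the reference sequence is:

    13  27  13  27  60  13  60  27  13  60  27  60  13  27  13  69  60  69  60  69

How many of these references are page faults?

13 → fault, frames {13}
27 → fault, frames {13,27}
13 → hit
27 → hit
60 → fault, frames {13,27,60}
13 → hit
60 → hit
27 → hit
13 → hit
60 → hit
27 → hit
60 → hit
13 → hit
27 → hit
13 → hit
69 → fault, evict 27, frames {13,60,69}
60 → hit
69 → hit
60 → hit
69 → hit
Page faults: 4.

4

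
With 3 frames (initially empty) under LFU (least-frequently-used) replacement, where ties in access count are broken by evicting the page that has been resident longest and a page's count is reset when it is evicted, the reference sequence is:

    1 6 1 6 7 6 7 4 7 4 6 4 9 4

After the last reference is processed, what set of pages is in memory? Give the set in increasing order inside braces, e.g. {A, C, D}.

{4, 6, 9}

1: fault, frames {1}
6: fault, frames {1,6}
1: hit
6: hit
7: fault, frames {1,6,7}
6: hit
7: hit
4: fault, evict 1, frames {6,7,4}
7: hit
4: hit
6: hit
4: hit
9: fault, evict 7, frames {6,4,9}
4: hit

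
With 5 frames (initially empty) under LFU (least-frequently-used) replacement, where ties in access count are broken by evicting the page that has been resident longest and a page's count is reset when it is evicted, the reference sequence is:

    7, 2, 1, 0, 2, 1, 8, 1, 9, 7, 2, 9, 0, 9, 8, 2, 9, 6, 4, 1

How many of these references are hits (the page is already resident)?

9

7: fault, frames (7)
2: fault, frames (7 2)
1: fault, frames (7 2 1)
0: fault, frames (7 2 1 0)
2: hit
1: hit
8: fault, frames (7 2 1 0 8)
1: hit
9: fault, evict 7, frames (2 1 0 8 9)
7: fault, evict 0, frames (2 1 8 9 7)
2: hit
9: hit
0: fault, evict 8, frames (2 1 9 7 0)
9: hit
8: fault, evict 7, frames (2 1 9 0 8)
2: hit
9: hit
6: fault, evict 0, frames (2 1 9 8 6)
4: fault, evict 8, frames (2 1 9 6 4)
1: hit
Hits: 9.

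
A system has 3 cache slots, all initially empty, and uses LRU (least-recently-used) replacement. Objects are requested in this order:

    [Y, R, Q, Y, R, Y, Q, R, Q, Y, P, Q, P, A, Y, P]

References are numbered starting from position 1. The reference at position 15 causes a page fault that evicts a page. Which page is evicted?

Q

pos 1: Y: miss, frames (Y)
pos 2: R: miss, frames (Y R)
pos 3: Q: miss, frames (Y R Q)
pos 4: Y: hit
pos 5: R: hit
pos 6: Y: hit
pos 7: Q: hit
pos 8: R: hit
pos 9: Q: hit
pos 10: Y: hit
pos 11: P: miss, evict R, frames (Q Y P)
pos 12: Q: hit
pos 13: P: hit
pos 14: A: miss, evict Y, frames (Q P A)
pos 15: Y: miss, evict Q, frames (P A Y)
At position 15, page Q is evicted.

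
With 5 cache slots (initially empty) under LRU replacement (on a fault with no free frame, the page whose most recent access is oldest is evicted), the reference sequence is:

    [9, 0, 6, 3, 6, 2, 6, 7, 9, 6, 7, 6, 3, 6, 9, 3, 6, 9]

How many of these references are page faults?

9 → fault, frames {9}
0 → fault, frames {9,0}
6 → fault, frames {9,0,6}
3 → fault, frames {9,0,6,3}
6 → hit
2 → fault, frames {9,0,3,6,2}
6 → hit
7 → fault, evict 9, frames {0,3,2,6,7}
9 → fault, evict 0, frames {3,2,6,7,9}
6 → hit
7 → hit
6 → hit
3 → hit
6 → hit
9 → hit
3 → hit
6 → hit
9 → hit
Page faults: 7.

7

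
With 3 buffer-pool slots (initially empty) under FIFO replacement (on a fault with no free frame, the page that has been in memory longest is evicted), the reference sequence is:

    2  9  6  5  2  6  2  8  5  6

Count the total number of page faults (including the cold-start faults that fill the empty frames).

2 → fault, frames {2}
9 → fault, frames {2,9}
6 → fault, frames {2,9,6}
5 → fault, evict 2, frames {9,6,5}
2 → fault, evict 9, frames {6,5,2}
6 → hit
2 → hit
8 → fault, evict 6, frames {5,2,8}
5 → hit
6 → fault, evict 5, frames {2,8,6}
Page faults: 7.

7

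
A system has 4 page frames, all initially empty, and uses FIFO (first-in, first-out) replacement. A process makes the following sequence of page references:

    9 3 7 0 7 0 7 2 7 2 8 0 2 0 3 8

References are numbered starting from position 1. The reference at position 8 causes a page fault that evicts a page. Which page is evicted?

9

pos 1: 9: fault, frames {9}
pos 2: 3: fault, frames {9,3}
pos 3: 7: fault, frames {9,3,7}
pos 4: 0: fault, frames {9,3,7,0}
pos 5: 7: hit
pos 6: 0: hit
pos 7: 7: hit
pos 8: 2: fault, evict 9, frames {3,7,0,2}
At position 8, page 9 is evicted.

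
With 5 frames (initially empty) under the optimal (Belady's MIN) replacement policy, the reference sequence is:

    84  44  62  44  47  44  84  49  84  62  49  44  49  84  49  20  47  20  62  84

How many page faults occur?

6

84 → miss, frames [84]
44 → miss, frames [84, 44]
62 → miss, frames [84, 44, 62]
44 → hit
47 → miss, frames [84, 44, 62, 47]
44 → hit
84 → hit
49 → miss, frames [84, 44, 62, 47, 49]
84 → hit
62 → hit
49 → hit
44 → hit
49 → hit
84 → hit
49 → hit
20 → miss, evict 49, frames [84, 44, 62, 47, 20]
47 → hit
20 → hit
62 → hit
84 → hit
Page faults: 6.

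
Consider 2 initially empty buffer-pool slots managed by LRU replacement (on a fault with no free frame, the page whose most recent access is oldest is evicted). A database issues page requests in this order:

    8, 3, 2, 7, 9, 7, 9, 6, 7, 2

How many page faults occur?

8 → miss, frames {8}
3 → miss, frames {8,3}
2 → miss, evict 8, frames {3,2}
7 → miss, evict 3, frames {2,7}
9 → miss, evict 2, frames {7,9}
7 → hit
9 → hit
6 → miss, evict 7, frames {9,6}
7 → miss, evict 9, frames {6,7}
2 → miss, evict 6, frames {7,2}
Page faults: 8.

8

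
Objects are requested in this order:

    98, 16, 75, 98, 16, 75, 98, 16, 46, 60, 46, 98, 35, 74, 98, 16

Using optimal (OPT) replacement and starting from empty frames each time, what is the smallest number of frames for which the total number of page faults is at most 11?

f=1: 16 faults
f=2: 11 faults
f=3: 8 faults
f=4: 7 faults
f=5: 7 faults
f=6: 7 faults
f=7: 7 faults
Smallest f with faults ≤ 11 is 2.

2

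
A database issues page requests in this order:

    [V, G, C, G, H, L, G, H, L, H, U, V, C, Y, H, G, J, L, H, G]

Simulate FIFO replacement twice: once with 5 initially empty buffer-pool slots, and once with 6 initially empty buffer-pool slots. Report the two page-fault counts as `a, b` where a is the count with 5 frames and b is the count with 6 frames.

12, 9

5 frames: F F F . F F . . . . F F . F . F F F F . → 12 faults.
6 frames: F F F . F F . . . . F . . F . . F . . F → 9 faults.
9 < 12: adding a frame reduced faults, as is typical.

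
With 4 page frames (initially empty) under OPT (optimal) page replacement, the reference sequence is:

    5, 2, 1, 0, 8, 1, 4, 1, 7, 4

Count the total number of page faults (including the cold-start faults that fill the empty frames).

7

5 → miss, frames {5}
2 → miss, frames {5,2}
1 → miss, frames {5,2,1}
0 → miss, frames {5,2,1,0}
8 → miss, evict 0, frames {5,2,1,8}
1 → hit
4 → miss, evict 8, frames {5,2,1,4}
1 → hit
7 → miss, evict 1, frames {5,2,4,7}
4 → hit
Page faults: 7.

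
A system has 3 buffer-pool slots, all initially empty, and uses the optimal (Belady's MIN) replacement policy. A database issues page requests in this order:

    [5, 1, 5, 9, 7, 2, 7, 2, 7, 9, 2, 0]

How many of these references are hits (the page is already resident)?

5 -> fault, frames [5]
1 -> fault, frames [5, 1]
5 -> hit
9 -> fault, frames [5, 1, 9]
7 -> fault, evict 1, frames [5, 9, 7]
2 -> fault, evict 5, frames [9, 7, 2]
7 -> hit
2 -> hit
7 -> hit
9 -> hit
2 -> hit
0 -> fault, evict 2, frames [9, 7, 0]
Hits: 6.

6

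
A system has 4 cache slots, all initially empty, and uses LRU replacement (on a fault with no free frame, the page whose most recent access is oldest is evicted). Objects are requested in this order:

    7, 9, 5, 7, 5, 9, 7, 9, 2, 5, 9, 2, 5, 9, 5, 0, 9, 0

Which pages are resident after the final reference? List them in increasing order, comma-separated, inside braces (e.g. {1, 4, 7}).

7: fault, frames (7)
9: fault, frames (7 9)
5: fault, frames (7 9 5)
7: hit
5: hit
9: hit
7: hit
9: hit
2: fault, frames (5 7 9 2)
5: hit
9: hit
2: hit
5: hit
9: hit
5: hit
0: fault, evict 7, frames (2 9 5 0)
9: hit
0: hit

{0, 2, 5, 9}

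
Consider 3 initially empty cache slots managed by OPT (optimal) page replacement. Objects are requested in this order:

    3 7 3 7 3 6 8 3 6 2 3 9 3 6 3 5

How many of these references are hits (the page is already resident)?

9

3: miss, frames (3)
7: miss, frames (3 7)
3: hit
7: hit
3: hit
6: miss, frames (3 7 6)
8: miss, evict 7, frames (3 6 8)
3: hit
6: hit
2: miss, evict 8, frames (3 6 2)
3: hit
9: miss, evict 2, frames (3 6 9)
3: hit
6: hit
3: hit
5: miss, evict 9, frames (3 6 5)
Hits: 9.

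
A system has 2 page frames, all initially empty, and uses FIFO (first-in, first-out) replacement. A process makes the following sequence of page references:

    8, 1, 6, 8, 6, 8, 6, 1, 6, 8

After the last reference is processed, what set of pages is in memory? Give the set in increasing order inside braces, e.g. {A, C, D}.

8: fault, frames [8]
1: fault, frames [8, 1]
6: fault, evict 8, frames [1, 6]
8: fault, evict 1, frames [6, 8]
6: hit
8: hit
6: hit
1: fault, evict 6, frames [8, 1]
6: fault, evict 8, frames [1, 6]
8: fault, evict 1, frames [6, 8]

{6, 8}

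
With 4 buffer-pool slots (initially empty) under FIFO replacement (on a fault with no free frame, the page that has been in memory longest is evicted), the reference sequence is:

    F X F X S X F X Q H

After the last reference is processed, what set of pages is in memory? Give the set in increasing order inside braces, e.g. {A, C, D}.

{H, Q, S, X}

F → miss, frames (F)
X → miss, frames (F X)
F → hit
X → hit
S → miss, frames (F X S)
X → hit
F → hit
X → hit
Q → miss, frames (F X S Q)
H → miss, evict F, frames (X S Q H)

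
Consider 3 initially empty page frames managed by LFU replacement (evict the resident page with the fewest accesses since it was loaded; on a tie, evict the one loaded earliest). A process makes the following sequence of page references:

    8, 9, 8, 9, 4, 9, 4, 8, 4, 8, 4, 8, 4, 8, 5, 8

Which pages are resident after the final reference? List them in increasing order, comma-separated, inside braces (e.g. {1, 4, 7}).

{4, 5, 8}

8 → fault, frames (8)
9 → fault, frames (8 9)
8 → hit
9 → hit
4 → fault, frames (8 9 4)
9 → hit
4 → hit
8 → hit
4 → hit
8 → hit
4 → hit
8 → hit
4 → hit
8 → hit
5 → fault, evict 9, frames (8 4 5)
8 → hit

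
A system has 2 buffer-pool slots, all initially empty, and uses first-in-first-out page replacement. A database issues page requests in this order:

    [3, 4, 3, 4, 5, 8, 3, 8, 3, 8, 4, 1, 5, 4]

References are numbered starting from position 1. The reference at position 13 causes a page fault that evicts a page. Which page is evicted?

4

pos 1: 3 → fault, frames {3}
pos 2: 4 → fault, frames {3,4}
pos 3: 3 → hit
pos 4: 4 → hit
pos 5: 5 → fault, evict 3, frames {4,5}
pos 6: 8 → fault, evict 4, frames {5,8}
pos 7: 3 → fault, evict 5, frames {8,3}
pos 8: 8 → hit
pos 9: 3 → hit
pos 10: 8 → hit
pos 11: 4 → fault, evict 8, frames {3,4}
pos 12: 1 → fault, evict 3, frames {4,1}
pos 13: 5 → fault, evict 4, frames {1,5}
At position 13, page 4 is evicted.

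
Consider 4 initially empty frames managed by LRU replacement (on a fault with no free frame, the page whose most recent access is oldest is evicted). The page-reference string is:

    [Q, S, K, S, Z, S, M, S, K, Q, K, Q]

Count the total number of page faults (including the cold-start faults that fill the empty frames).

6

Q: miss, frames {Q}
S: miss, frames {Q,S}
K: miss, frames {Q,S,K}
S: hit
Z: miss, frames {Q,K,S,Z}
S: hit
M: miss, evict Q, frames {K,Z,S,M}
S: hit
K: hit
Q: miss, evict Z, frames {M,S,K,Q}
K: hit
Q: hit
Page faults: 6.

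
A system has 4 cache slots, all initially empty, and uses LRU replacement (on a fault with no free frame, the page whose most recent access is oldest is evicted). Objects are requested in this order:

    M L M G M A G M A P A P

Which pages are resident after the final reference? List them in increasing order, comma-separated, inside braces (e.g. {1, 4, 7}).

M -> miss, frames [M]
L -> miss, frames [M, L]
M -> hit
G -> miss, frames [L, M, G]
M -> hit
A -> miss, frames [L, G, M, A]
G -> hit
M -> hit
A -> hit
P -> miss, evict L, frames [G, M, A, P]
A -> hit
P -> hit

{A, G, M, P}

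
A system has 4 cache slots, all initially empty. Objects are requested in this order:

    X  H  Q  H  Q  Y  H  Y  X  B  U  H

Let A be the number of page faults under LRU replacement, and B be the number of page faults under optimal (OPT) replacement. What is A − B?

1

Under LRU: F F F . . F . . . F F F → 7 faults.
Under OPT: F F F . . F . . . F F . → 6 faults.
A − B = 7 − 6 = 1.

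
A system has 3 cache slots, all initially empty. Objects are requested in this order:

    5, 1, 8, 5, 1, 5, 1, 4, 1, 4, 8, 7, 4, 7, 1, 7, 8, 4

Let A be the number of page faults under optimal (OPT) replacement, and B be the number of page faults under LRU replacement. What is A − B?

Under OPT: F F F . . . . F . . . F . . . . F . → 6 faults.
Under LRU: F F F . . . . F . . F F . . F . F F → 9 faults.
A − B = 6 − 9 = -3.

-3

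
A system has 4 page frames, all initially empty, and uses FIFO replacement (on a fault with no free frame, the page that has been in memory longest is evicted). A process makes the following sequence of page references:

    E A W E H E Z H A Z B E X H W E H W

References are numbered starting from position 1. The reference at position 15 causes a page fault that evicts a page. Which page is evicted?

B

pos 1: E -> miss, frames [E]
pos 2: A -> miss, frames [E, A]
pos 3: W -> miss, frames [E, A, W]
pos 4: E -> hit
pos 5: H -> miss, frames [E, A, W, H]
pos 6: E -> hit
pos 7: Z -> miss, evict E, frames [A, W, H, Z]
pos 8: H -> hit
pos 9: A -> hit
pos 10: Z -> hit
pos 11: B -> miss, evict A, frames [W, H, Z, B]
pos 12: E -> miss, evict W, frames [H, Z, B, E]
pos 13: X -> miss, evict H, frames [Z, B, E, X]
pos 14: H -> miss, evict Z, frames [B, E, X, H]
pos 15: W -> miss, evict B, frames [E, X, H, W]
At position 15, page B is evicted.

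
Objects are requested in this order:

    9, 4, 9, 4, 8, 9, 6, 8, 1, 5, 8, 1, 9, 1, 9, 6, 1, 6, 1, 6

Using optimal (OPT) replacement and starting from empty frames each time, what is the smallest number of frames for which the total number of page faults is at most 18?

f=1: 20 faults
f=2: 9 faults
f=3: 8 faults
f=4: 7 faults
f=5: 6 faults
f=6: 6 faults
Smallest f with faults ≤ 18 is 2.

2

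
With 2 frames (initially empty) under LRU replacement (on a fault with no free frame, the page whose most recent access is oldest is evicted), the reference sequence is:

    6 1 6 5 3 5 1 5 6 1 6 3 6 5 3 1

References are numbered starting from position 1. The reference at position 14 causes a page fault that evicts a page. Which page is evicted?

pos 1: 6 → miss, frames [6]
pos 2: 1 → miss, frames [6, 1]
pos 3: 6 → hit
pos 4: 5 → miss, evict 1, frames [6, 5]
pos 5: 3 → miss, evict 6, frames [5, 3]
pos 6: 5 → hit
pos 7: 1 → miss, evict 3, frames [5, 1]
pos 8: 5 → hit
pos 9: 6 → miss, evict 1, frames [5, 6]
pos 10: 1 → miss, evict 5, frames [6, 1]
pos 11: 6 → hit
pos 12: 3 → miss, evict 1, frames [6, 3]
pos 13: 6 → hit
pos 14: 5 → miss, evict 3, frames [6, 5]
At position 14, page 3 is evicted.

3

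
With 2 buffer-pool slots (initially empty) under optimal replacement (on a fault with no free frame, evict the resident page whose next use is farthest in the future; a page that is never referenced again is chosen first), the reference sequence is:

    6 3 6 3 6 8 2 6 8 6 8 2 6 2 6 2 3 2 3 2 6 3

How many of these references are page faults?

8

6 -> miss, frames (6)
3 -> miss, frames (6 3)
6 -> hit
3 -> hit
6 -> hit
8 -> miss, evict 3, frames (6 8)
2 -> miss, evict 8, frames (6 2)
6 -> hit
8 -> miss, evict 2, frames (6 8)
6 -> hit
8 -> hit
2 -> miss, evict 8, frames (6 2)
6 -> hit
2 -> hit
6 -> hit
2 -> hit
3 -> miss, evict 6, frames (2 3)
2 -> hit
3 -> hit
2 -> hit
6 -> miss, evict 2, frames (3 6)
3 -> hit
Page faults: 8.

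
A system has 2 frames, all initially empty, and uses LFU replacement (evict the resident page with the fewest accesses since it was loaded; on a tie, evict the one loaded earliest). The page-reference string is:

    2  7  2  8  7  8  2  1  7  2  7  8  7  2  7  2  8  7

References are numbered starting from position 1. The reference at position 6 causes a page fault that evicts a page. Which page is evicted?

pos 1: 2: fault, frames [2]
pos 2: 7: fault, frames [2, 7]
pos 3: 2: hit
pos 4: 8: fault, evict 7, frames [2, 8]
pos 5: 7: fault, evict 8, frames [2, 7]
pos 6: 8: fault, evict 7, frames [2, 8]
At position 6, page 7 is evicted.

7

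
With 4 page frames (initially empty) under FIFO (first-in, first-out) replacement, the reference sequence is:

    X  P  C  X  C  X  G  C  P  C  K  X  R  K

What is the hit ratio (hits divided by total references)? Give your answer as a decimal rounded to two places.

X → fault, frames {X}
P → fault, frames {X,P}
C → fault, frames {X,P,C}
X → hit
C → hit
X → hit
G → fault, frames {X,P,C,G}
C → hit
P → hit
C → hit
K → fault, evict X, frames {P,C,G,K}
X → fault, evict P, frames {C,G,K,X}
R → fault, evict C, frames {G,K,X,R}
K → hit
Hits: 7 of 14 references → 7/14 = 0.5000.

0.50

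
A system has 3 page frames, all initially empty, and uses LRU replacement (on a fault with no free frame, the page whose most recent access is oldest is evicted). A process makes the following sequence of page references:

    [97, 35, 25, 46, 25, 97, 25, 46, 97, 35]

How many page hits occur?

97 → fault, frames (97)
35 → fault, frames (97 35)
25 → fault, frames (97 35 25)
46 → fault, evict 97, frames (35 25 46)
25 → hit
97 → fault, evict 35, frames (46 25 97)
25 → hit
46 → hit
97 → hit
35 → fault, evict 25, frames (46 97 35)
Hits: 4.

4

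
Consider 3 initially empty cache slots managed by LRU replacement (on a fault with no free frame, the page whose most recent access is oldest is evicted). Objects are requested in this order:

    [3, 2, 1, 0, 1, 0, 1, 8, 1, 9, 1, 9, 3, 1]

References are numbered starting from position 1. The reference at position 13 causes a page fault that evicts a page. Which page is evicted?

pos 1: 3 → fault, frames [3]
pos 2: 2 → fault, frames [3, 2]
pos 3: 1 → fault, frames [3, 2, 1]
pos 4: 0 → fault, evict 3, frames [2, 1, 0]
pos 5: 1 → hit
pos 6: 0 → hit
pos 7: 1 → hit
pos 8: 8 → fault, evict 2, frames [0, 1, 8]
pos 9: 1 → hit
pos 10: 9 → fault, evict 0, frames [8, 1, 9]
pos 11: 1 → hit
pos 12: 9 → hit
pos 13: 3 → fault, evict 8, frames [1, 9, 3]
At position 13, page 8 is evicted.

8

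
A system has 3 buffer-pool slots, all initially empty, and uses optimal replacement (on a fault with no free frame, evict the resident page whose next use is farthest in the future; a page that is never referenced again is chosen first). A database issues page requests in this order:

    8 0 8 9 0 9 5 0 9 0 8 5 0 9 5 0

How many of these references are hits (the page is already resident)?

8 → fault, frames [8]
0 → fault, frames [8, 0]
8 → hit
9 → fault, frames [8, 0, 9]
0 → hit
9 → hit
5 → fault, evict 8, frames [0, 9, 5]
0 → hit
9 → hit
0 → hit
8 → fault, evict 9, frames [0, 5, 8]
5 → hit
0 → hit
9 → fault, evict 8, frames [0, 5, 9]
5 → hit
0 → hit
Hits: 10.

10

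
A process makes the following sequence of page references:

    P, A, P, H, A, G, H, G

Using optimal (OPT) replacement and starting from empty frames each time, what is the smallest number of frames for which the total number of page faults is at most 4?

2

f=1: 8 faults
f=2: 4 faults
f=3: 4 faults
f=4: 4 faults
Smallest f with faults ≤ 4 is 2.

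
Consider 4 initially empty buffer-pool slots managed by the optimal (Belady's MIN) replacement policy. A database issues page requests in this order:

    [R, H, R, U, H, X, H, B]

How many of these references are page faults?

R -> fault, frames {R}
H -> fault, frames {R,H}
R -> hit
U -> fault, frames {R,H,U}
H -> hit
X -> fault, frames {R,H,U,X}
H -> hit
B -> fault, evict X, frames {R,H,U,B}
Page faults: 5.

5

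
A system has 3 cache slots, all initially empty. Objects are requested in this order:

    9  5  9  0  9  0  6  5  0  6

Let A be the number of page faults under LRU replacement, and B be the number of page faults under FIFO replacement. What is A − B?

1

Under LRU: F F . F . . F F . . → 5 faults.
Under FIFO: F F . F . . F . . . → 4 faults.
A − B = 5 − 4 = 1.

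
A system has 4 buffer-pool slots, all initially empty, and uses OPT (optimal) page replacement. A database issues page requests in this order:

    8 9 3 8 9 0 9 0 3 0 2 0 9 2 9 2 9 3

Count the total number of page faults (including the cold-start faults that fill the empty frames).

8: miss, frames (8)
9: miss, frames (8 9)
3: miss, frames (8 9 3)
8: hit
9: hit
0: miss, frames (8 9 3 0)
9: hit
0: hit
3: hit
0: hit
2: miss, evict 8, frames (9 3 0 2)
0: hit
9: hit
2: hit
9: hit
2: hit
9: hit
3: hit
Page faults: 5.

5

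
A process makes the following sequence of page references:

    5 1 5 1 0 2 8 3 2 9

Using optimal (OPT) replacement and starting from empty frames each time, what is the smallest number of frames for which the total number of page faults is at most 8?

2

f=1: 10 faults
f=2: 7 faults
f=3: 7 faults
f=4: 7 faults
f=5: 7 faults
f=6: 7 faults
f=7: 7 faults
Smallest f with faults ≤ 8 is 2.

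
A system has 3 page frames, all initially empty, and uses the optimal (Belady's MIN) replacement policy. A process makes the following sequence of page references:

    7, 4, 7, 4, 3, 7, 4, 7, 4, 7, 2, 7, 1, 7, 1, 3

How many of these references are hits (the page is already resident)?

11

7 -> miss, frames [7]
4 -> miss, frames [7, 4]
7 -> hit
4 -> hit
3 -> miss, frames [7, 4, 3]
7 -> hit
4 -> hit
7 -> hit
4 -> hit
7 -> hit
2 -> miss, evict 4, frames [7, 3, 2]
7 -> hit
1 -> miss, evict 2, frames [7, 3, 1]
7 -> hit
1 -> hit
3 -> hit
Hits: 11.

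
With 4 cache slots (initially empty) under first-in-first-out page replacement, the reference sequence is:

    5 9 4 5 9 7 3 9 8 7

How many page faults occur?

6

5: miss, frames (5)
9: miss, frames (5 9)
4: miss, frames (5 9 4)
5: hit
9: hit
7: miss, frames (5 9 4 7)
3: miss, evict 5, frames (9 4 7 3)
9: hit
8: miss, evict 9, frames (4 7 3 8)
7: hit
Page faults: 6.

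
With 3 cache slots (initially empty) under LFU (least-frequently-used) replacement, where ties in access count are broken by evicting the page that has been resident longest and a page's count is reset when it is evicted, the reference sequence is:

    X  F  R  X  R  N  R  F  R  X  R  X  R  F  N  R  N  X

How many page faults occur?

6

X -> miss, frames [X]
F -> miss, frames [X, F]
R -> miss, frames [X, F, R]
X -> hit
R -> hit
N -> miss, evict F, frames [X, R, N]
R -> hit
F -> miss, evict N, frames [X, R, F]
R -> hit
X -> hit
R -> hit
X -> hit
R -> hit
F -> hit
N -> miss, evict F, frames [X, R, N]
R -> hit
N -> hit
X -> hit
Page faults: 6.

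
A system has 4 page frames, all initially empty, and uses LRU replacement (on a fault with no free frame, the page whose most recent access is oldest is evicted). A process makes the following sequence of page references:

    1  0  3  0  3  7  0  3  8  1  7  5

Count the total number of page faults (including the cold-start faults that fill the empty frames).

8

1: fault, frames (1)
0: fault, frames (1 0)
3: fault, frames (1 0 3)
0: hit
3: hit
7: fault, frames (1 0 3 7)
0: hit
3: hit
8: fault, evict 1, frames (7 0 3 8)
1: fault, evict 7, frames (0 3 8 1)
7: fault, evict 0, frames (3 8 1 7)
5: fault, evict 3, frames (8 1 7 5)
Page faults: 8.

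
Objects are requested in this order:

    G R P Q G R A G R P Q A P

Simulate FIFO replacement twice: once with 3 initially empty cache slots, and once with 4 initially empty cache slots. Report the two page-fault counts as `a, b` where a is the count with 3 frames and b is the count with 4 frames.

9, 10

3 frames: F F F F F F F . . F F . . → 9 faults.
4 frames: F F F F . . F F F F F F . → 10 faults.
10 > 9: adding a frame increased faults — Belady's anomaly.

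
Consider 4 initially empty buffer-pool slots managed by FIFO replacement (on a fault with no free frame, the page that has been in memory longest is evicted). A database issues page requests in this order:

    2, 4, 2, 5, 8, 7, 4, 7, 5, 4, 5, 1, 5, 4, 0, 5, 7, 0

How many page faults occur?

10

2: miss, frames {2}
4: miss, frames {2,4}
2: hit
5: miss, frames {2,4,5}
8: miss, frames {2,4,5,8}
7: miss, evict 2, frames {4,5,8,7}
4: hit
7: hit
5: hit
4: hit
5: hit
1: miss, evict 4, frames {5,8,7,1}
5: hit
4: miss, evict 5, frames {8,7,1,4}
0: miss, evict 8, frames {7,1,4,0}
5: miss, evict 7, frames {1,4,0,5}
7: miss, evict 1, frames {4,0,5,7}
0: hit
Page faults: 10.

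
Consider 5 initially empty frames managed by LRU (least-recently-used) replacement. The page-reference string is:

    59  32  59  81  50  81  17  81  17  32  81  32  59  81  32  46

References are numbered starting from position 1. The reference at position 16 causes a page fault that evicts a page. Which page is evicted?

pos 1: 59 → fault, frames {59}
pos 2: 32 → fault, frames {59,32}
pos 3: 59 → hit
pos 4: 81 → fault, frames {32,59,81}
pos 5: 50 → fault, frames {32,59,81,50}
pos 6: 81 → hit
pos 7: 17 → fault, frames {32,59,50,81,17}
pos 8: 81 → hit
pos 9: 17 → hit
pos 10: 32 → hit
pos 11: 81 → hit
pos 12: 32 → hit
pos 13: 59 → hit
pos 14: 81 → hit
pos 15: 32 → hit
pos 16: 46 → fault, evict 50, frames {17,59,81,32,46}
At position 16, page 50 is evicted.

50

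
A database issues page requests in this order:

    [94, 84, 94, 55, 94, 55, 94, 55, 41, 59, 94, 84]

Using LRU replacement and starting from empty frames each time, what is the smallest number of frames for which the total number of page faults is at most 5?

f=1: 12 faults
f=2: 7 faults
f=3: 7 faults
f=4: 6 faults
f=5: 5 faults
Smallest f with faults ≤ 5 is 5.

5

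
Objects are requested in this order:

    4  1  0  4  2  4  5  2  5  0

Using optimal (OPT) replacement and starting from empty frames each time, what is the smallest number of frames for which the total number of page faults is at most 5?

f=1: 10 faults
f=2: 6 faults
f=3: 5 faults
f=4: 5 faults
f=5: 5 faults
Smallest f with faults ≤ 5 is 3.

3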